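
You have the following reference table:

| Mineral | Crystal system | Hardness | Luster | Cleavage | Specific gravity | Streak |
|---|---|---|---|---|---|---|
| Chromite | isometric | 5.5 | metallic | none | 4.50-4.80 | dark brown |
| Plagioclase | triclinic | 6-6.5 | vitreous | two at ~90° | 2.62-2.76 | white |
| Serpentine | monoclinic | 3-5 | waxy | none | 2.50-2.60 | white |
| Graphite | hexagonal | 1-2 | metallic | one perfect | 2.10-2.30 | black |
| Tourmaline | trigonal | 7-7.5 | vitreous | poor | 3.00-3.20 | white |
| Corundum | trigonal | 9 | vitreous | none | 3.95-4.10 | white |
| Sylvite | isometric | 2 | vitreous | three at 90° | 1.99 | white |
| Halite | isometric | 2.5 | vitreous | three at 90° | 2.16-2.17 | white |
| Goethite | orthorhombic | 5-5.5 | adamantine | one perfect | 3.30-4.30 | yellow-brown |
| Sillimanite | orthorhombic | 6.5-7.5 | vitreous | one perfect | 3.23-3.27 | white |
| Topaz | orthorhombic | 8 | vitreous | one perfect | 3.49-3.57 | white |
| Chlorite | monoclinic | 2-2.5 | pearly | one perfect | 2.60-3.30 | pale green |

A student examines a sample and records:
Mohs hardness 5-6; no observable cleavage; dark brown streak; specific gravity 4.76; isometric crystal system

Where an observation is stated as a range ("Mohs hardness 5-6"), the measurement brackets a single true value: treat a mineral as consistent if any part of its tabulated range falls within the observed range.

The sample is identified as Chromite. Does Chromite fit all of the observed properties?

Yes

Mohs hardness 5-6 — fits Chromite (hardness 5.5).
No observable cleavage — fits Chromite (cleavage none).
Dark brown streak — fits Chromite (dark brown streak).
Specific gravity 4.76 — fits Chromite (SG 4.50-4.80).
Isometric crystal system — fits Chromite (isometric system).
All observations are consistent with the tabulated values for Chromite.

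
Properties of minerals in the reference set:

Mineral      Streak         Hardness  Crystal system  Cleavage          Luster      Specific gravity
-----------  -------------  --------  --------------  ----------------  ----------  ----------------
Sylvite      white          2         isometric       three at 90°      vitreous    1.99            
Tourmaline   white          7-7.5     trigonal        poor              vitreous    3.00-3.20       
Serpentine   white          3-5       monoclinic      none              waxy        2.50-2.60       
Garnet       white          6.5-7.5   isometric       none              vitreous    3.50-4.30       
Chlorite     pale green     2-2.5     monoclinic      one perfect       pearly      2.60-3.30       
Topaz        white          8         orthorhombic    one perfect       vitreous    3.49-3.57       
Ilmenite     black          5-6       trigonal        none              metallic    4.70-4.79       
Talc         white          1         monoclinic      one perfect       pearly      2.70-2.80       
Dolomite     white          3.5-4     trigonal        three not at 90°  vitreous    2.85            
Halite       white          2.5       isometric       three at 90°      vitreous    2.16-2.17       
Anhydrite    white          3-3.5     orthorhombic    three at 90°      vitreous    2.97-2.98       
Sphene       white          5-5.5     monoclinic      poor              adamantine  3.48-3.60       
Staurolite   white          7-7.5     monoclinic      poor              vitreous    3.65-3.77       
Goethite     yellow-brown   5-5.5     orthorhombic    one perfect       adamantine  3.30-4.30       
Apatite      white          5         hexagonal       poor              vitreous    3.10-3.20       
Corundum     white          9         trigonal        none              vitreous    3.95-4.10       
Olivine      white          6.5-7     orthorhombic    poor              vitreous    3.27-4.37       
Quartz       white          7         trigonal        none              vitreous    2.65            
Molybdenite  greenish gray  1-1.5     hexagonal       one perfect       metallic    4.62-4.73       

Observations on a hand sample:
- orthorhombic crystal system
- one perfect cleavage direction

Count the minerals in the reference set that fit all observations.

Orthorhombic crystal system — leaves Topaz, Anhydrite, Goethite, Olivine.
One perfect cleavage direction eliminates Anhydrite, Olivine.
Consistent with every observation: Goethite, Topaz.
That is 2 minerals.

2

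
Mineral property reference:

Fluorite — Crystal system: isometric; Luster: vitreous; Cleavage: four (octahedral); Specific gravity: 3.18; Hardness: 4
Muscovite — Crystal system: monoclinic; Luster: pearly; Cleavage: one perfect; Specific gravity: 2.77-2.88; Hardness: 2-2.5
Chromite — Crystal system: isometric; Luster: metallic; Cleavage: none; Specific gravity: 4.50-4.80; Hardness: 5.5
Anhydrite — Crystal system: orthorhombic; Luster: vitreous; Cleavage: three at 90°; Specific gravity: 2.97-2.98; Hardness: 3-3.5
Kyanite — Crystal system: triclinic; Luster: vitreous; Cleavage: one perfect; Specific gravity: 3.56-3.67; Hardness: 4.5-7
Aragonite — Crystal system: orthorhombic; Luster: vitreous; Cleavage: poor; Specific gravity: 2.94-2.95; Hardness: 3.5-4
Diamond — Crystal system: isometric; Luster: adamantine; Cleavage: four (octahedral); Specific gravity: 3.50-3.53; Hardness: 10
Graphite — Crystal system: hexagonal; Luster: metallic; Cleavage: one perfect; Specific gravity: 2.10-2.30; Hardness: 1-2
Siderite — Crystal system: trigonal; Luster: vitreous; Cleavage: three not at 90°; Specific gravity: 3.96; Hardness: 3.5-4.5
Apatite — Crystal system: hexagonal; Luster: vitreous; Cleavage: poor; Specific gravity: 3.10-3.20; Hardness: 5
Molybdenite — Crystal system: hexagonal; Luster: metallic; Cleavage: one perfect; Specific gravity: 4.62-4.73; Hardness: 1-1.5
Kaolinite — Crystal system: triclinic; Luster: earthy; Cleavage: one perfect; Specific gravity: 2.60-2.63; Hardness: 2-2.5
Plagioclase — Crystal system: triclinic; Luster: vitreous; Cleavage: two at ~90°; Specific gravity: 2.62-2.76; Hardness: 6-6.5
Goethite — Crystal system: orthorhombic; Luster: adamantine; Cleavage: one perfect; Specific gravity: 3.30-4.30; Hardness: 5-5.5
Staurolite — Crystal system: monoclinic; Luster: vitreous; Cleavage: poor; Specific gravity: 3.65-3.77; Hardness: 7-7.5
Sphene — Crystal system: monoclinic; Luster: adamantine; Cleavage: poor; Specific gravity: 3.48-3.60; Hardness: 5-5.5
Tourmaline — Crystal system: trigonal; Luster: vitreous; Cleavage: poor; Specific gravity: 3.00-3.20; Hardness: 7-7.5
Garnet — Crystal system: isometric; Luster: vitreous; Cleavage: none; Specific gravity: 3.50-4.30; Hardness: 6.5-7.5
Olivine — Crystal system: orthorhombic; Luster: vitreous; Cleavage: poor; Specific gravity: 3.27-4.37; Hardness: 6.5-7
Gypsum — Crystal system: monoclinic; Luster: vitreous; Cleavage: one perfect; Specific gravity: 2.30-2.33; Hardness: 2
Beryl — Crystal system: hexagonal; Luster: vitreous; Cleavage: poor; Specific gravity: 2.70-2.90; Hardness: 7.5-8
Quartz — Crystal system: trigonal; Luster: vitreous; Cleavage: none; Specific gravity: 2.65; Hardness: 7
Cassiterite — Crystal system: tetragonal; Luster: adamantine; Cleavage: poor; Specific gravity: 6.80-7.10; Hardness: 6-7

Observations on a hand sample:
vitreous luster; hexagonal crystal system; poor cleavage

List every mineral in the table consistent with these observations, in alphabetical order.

Apatite, Beryl

Vitreous luster — only Fluorite, Anhydrite, Kyanite, Aragonite, Siderite, Apatite, Plagioclase, Staurolite, Tourmaline, Garnet, Olivine, Gypsum, Beryl, Quartz remain.
Hexagonal crystal system — narrows the field to Apatite, Beryl.
Poor cleavage — all remaining candidates fit.
The minerals that satisfy all observations are Apatite, Beryl.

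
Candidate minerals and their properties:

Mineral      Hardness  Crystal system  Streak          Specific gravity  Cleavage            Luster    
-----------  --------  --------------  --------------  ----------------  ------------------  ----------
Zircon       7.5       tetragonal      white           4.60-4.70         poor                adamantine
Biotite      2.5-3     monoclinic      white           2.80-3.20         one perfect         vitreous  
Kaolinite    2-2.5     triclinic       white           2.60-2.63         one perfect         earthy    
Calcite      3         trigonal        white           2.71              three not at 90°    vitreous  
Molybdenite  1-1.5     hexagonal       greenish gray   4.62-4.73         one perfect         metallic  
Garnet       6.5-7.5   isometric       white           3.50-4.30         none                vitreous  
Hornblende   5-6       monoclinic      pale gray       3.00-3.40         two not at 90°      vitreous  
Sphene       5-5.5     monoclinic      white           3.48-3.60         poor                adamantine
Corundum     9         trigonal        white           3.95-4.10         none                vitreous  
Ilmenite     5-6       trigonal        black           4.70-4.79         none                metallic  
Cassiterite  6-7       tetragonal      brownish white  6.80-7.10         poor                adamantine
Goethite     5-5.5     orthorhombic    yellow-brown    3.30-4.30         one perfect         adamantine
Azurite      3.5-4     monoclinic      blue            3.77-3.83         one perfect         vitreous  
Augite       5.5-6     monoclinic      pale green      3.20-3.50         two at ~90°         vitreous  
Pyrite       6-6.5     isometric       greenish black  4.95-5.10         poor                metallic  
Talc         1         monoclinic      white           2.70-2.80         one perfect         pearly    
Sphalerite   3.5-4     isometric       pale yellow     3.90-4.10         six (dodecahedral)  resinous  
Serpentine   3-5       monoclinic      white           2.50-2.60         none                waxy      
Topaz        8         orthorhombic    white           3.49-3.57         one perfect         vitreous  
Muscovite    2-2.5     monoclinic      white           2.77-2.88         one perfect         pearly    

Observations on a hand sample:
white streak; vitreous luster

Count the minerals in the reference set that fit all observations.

White streak: Zircon, Biotite, Kaolinite, Calcite, Garnet, Sphene, Corundum, Talc, Serpentine, Topaz, Muscovite remain.
Vitreous luster: only Biotite, Calcite, Garnet, Corundum, Topaz remain.
Consistent with every observation: Biotite, Calcite, Corundum, Garnet, Topaz.
That is 5 minerals.

5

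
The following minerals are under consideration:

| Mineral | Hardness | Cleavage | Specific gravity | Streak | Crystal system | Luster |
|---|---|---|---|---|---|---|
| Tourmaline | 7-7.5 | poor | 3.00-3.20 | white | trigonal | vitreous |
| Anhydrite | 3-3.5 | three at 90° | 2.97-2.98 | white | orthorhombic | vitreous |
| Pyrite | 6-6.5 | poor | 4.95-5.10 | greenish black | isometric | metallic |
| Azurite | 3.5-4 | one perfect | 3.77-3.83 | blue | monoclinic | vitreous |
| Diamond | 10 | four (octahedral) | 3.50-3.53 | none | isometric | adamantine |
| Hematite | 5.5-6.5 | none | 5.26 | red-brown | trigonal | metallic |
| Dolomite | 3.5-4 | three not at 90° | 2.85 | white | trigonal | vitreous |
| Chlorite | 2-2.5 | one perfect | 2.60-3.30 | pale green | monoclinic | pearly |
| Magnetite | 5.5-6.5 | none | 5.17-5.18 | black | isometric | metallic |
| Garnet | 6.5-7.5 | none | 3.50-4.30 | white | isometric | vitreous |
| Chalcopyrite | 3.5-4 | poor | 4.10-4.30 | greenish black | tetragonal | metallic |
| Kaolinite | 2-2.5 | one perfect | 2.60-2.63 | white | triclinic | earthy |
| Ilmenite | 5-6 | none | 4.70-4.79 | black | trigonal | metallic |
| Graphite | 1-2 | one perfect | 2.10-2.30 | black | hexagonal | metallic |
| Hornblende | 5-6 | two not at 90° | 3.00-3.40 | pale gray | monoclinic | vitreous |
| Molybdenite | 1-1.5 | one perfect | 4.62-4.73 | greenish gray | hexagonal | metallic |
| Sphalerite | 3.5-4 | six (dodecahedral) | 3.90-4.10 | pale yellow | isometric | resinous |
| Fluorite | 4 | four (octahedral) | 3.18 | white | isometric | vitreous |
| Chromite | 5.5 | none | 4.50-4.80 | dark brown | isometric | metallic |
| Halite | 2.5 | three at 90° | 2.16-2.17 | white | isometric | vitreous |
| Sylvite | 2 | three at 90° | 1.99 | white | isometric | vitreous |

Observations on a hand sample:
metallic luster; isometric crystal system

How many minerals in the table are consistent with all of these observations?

Metallic luster — narrows the field to Pyrite, Hematite, Magnetite, Chalcopyrite, Ilmenite, Graphite, Molybdenite, Chromite.
Isometric crystal system — narrows the field to Pyrite, Magnetite, Chromite.
Consistent with every observation: Chromite, Magnetite, Pyrite.
That is 3 minerals.

3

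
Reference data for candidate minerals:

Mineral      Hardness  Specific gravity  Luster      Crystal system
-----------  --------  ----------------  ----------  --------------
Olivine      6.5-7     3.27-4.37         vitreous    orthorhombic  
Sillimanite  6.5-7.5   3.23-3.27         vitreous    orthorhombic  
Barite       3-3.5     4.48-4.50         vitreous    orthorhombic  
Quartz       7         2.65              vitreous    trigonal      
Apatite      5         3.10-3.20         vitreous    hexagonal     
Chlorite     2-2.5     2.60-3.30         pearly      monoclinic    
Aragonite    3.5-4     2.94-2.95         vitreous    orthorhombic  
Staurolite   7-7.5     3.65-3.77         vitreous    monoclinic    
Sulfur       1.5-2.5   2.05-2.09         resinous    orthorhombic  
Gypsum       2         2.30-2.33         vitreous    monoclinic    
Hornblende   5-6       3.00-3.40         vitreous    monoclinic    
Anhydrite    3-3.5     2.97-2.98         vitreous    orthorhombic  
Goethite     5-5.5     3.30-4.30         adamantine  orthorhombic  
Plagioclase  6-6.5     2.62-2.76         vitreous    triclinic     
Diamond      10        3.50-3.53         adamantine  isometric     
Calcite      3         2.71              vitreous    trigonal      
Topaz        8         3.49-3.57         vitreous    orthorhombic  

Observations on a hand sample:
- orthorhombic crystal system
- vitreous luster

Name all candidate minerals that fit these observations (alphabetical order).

Orthorhombic crystal system: Olivine, Sillimanite, Barite, Aragonite, Sulfur, Anhydrite, Goethite, Topaz remain.
Vitreous luster rules out Sulfur, Goethite.
Consistent with every observation: Anhydrite, Aragonite, Barite, Olivine, Sillimanite, Topaz.

Anhydrite, Aragonite, Barite, Olivine, Sillimanite, Topaz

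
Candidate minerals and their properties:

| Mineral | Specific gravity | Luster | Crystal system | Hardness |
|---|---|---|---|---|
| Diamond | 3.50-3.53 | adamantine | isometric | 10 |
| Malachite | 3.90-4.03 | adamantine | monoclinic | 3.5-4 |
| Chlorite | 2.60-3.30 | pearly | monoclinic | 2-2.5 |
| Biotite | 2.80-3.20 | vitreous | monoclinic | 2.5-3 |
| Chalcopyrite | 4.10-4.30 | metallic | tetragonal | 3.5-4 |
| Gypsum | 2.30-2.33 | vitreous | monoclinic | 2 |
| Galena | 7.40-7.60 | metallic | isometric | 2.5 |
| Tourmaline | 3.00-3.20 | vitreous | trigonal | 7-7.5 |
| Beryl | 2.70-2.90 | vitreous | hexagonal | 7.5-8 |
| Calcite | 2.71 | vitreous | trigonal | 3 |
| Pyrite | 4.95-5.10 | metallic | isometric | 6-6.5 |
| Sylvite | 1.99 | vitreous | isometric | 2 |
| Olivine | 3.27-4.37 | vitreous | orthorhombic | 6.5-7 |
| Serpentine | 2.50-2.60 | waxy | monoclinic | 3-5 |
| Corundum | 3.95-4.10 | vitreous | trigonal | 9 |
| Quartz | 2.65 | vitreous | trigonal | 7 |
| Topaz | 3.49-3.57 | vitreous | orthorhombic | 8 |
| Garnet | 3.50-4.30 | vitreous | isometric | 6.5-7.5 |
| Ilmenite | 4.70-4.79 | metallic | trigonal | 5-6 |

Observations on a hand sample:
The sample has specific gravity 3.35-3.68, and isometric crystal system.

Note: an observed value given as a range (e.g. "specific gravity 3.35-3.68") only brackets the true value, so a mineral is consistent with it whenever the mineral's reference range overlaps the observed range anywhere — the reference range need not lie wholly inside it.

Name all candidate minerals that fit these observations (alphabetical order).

Diamond, Garnet

Specific gravity 3.35-3.68 — leaves Diamond, Olivine, Topaz, Garnet.
Isometric crystal system excludes Olivine, Topaz.
The minerals that satisfy all observations are Diamond, Garnet.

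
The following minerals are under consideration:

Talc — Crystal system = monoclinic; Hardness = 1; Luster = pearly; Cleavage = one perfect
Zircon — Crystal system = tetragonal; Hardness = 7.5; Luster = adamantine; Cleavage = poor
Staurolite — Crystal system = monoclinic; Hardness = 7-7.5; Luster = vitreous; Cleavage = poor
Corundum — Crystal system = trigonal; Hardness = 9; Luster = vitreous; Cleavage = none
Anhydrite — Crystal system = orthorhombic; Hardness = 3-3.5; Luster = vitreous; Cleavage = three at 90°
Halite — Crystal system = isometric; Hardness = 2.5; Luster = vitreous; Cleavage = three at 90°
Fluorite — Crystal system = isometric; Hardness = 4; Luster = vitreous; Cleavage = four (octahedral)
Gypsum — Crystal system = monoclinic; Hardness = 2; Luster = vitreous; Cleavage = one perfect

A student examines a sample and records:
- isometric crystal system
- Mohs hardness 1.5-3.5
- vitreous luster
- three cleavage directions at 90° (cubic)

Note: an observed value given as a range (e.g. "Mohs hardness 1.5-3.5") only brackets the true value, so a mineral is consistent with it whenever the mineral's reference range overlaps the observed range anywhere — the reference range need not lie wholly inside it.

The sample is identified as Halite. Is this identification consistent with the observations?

Isometric crystal system — fits Halite (isometric system).
Mohs hardness 1.5-3.5 — fits Halite (hardness 2.5).
Vitreous luster — fits Halite (vitreous luster).
Three cleavage directions at 90° (cubic) — fits Halite (cleavage three at 90°).
All observations are consistent with the tabulated values for Halite.

Consistent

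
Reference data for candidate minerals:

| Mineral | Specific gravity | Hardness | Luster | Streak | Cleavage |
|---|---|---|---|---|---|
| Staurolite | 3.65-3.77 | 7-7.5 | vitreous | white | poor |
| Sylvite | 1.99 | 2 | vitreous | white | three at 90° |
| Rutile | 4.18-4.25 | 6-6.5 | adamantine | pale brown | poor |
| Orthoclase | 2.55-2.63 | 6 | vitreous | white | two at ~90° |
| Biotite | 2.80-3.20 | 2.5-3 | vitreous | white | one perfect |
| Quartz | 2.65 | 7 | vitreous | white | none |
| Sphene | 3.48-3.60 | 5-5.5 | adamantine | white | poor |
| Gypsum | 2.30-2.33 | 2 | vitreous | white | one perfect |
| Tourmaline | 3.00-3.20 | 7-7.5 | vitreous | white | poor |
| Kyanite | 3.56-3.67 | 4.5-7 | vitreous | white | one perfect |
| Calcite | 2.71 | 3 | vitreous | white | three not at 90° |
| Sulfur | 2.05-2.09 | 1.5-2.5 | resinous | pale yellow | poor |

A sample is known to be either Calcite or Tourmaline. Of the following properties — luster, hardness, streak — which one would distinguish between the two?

hardness

Luster: both vitreous — identical.
Hardness: Calcite 3, Tourmaline 7-7.5 — different.
Streak: both white — identical.
Of the listed properties, hardness is the one that separates them.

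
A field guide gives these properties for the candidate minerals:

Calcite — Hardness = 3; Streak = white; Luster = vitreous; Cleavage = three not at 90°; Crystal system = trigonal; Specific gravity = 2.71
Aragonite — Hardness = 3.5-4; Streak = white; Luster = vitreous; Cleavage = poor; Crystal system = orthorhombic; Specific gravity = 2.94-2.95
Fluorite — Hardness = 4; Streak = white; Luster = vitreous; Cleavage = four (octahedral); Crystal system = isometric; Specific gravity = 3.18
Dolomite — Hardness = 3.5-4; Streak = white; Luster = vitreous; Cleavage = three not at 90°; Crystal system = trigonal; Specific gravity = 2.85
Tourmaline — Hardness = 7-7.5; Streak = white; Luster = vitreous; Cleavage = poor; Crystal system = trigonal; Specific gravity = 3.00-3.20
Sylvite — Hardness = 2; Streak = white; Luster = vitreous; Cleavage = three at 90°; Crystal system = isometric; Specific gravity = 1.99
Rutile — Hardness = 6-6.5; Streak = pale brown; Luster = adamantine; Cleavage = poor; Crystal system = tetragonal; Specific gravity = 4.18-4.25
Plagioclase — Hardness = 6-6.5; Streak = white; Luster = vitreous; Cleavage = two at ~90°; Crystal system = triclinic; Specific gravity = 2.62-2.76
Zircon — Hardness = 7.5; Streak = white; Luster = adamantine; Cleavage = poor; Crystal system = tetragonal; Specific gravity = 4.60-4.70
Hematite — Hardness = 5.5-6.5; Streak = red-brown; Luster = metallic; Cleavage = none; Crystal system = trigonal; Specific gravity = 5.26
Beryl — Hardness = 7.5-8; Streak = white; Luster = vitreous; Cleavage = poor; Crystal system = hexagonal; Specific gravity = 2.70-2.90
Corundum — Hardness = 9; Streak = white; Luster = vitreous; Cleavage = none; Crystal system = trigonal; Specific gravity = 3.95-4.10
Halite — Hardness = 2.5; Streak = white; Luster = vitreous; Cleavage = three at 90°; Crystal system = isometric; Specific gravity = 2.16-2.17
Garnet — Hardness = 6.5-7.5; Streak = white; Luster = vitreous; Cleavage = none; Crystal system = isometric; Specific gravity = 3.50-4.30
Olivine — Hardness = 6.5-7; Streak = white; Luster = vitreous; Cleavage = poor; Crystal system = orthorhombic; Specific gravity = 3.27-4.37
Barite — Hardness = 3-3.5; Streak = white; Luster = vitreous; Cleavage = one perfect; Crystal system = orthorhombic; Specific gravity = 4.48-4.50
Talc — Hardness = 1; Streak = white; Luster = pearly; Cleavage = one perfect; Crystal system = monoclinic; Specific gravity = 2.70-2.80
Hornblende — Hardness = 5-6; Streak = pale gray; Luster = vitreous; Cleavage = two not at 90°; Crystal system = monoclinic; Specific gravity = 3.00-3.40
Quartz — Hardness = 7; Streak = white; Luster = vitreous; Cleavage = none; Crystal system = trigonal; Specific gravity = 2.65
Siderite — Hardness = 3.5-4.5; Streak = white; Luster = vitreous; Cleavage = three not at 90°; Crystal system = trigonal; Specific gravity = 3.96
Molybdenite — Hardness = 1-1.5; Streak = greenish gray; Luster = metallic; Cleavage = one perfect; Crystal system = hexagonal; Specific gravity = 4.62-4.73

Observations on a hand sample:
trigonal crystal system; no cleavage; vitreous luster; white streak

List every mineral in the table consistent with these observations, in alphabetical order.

Trigonal crystal system: only Calcite, Dolomite, Tourmaline, Hematite, Corundum, Quartz, Siderite remain.
No cleavage: Hematite, Corundum, Quartz remain.
Vitreous luster rules out Hematite.
White streak: every remaining candidate is consistent.
Remaining candidates: Corundum, Quartz.

Corundum, Quartz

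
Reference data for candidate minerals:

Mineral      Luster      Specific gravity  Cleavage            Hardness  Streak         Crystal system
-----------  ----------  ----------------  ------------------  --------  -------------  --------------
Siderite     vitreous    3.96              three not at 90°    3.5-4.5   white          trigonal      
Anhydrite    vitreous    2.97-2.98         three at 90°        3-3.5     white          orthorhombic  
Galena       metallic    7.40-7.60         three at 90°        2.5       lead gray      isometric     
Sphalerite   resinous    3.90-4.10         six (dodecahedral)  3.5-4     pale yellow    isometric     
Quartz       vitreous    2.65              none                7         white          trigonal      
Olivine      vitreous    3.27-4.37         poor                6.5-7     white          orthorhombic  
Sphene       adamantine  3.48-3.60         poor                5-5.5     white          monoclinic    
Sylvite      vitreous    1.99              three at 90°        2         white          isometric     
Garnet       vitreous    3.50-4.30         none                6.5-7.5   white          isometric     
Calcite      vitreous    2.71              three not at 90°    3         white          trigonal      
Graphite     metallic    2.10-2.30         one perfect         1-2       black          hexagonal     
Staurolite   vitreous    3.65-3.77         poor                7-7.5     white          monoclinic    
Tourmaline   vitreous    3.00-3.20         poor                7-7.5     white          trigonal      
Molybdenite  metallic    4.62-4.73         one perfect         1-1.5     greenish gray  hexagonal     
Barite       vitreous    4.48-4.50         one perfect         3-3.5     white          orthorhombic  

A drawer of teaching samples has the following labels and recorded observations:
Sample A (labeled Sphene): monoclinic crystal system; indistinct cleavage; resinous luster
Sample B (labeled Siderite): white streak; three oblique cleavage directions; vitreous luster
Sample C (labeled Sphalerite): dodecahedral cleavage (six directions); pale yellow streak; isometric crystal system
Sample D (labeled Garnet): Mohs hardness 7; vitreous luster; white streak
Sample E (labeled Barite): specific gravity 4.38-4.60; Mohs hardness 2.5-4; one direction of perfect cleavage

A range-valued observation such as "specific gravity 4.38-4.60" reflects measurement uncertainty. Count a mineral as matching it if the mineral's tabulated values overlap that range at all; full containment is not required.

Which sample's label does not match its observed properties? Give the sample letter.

A

Sample A: Sphene has adamantine luster, but the record shows resinous luster — this label is wrong.
Sample B: all recorded properties match Siderite.
Sample C: all recorded properties match Sphalerite.
Sample D: all recorded properties match Garnet.
Sample E: all recorded properties match Barite.
Only sample A is inconsistent with its label.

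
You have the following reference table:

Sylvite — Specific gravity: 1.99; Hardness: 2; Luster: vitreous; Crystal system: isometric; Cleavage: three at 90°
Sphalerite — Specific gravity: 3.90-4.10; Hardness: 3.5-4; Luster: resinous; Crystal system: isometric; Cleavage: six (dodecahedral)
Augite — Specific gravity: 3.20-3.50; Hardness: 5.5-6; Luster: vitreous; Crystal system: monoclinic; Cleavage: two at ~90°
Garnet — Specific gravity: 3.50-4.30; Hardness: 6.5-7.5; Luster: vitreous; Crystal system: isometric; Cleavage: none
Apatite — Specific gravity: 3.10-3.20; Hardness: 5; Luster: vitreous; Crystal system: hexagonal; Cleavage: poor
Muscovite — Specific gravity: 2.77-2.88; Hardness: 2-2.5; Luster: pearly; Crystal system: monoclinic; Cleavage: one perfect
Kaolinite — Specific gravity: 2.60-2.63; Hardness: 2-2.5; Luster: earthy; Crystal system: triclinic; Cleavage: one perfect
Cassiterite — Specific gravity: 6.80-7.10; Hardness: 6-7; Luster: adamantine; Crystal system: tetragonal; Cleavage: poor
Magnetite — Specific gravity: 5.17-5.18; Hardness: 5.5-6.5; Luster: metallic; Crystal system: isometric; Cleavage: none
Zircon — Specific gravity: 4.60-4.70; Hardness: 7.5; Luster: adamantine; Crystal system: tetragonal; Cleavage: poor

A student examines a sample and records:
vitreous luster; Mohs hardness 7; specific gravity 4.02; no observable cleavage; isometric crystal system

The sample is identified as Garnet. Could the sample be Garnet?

Yes

Vitreous luster — fits Garnet (vitreous luster).
Mohs hardness 7 — fits Garnet (hardness 6.5-7.5).
Specific gravity 4.02 — fits Garnet (SG 3.50-4.30).
No observable cleavage — fits Garnet (cleavage none).
Isometric crystal system — fits Garnet (isometric system).
Every observed property is compatible with the reference values for Garnet.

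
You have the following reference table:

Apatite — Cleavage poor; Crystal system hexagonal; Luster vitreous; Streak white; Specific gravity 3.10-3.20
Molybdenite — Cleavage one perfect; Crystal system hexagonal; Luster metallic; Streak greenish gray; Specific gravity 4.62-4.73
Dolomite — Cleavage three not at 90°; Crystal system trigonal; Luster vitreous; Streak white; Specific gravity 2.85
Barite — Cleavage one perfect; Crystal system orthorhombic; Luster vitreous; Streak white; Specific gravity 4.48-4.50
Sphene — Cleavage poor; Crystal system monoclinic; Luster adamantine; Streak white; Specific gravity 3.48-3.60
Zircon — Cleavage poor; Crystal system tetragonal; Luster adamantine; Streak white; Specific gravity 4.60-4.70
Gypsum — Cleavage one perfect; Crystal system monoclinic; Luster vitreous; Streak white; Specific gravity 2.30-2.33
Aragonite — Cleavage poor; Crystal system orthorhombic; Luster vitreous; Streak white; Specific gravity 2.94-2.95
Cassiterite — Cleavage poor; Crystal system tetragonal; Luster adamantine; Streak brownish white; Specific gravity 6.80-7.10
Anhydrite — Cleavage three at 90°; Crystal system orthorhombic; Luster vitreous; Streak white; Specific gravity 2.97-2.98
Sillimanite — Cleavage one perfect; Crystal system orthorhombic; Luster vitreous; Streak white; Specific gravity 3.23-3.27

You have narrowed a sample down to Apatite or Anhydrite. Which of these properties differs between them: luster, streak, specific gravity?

Luster: both vitreous — no difference.
Streak: both white — no difference.
Specific gravity: Apatite 3.10-3.20, Anhydrite 2.97-2.98 — different.
Only specific gravity differs between Apatite and Anhydrite among the listed tests.

specific gravity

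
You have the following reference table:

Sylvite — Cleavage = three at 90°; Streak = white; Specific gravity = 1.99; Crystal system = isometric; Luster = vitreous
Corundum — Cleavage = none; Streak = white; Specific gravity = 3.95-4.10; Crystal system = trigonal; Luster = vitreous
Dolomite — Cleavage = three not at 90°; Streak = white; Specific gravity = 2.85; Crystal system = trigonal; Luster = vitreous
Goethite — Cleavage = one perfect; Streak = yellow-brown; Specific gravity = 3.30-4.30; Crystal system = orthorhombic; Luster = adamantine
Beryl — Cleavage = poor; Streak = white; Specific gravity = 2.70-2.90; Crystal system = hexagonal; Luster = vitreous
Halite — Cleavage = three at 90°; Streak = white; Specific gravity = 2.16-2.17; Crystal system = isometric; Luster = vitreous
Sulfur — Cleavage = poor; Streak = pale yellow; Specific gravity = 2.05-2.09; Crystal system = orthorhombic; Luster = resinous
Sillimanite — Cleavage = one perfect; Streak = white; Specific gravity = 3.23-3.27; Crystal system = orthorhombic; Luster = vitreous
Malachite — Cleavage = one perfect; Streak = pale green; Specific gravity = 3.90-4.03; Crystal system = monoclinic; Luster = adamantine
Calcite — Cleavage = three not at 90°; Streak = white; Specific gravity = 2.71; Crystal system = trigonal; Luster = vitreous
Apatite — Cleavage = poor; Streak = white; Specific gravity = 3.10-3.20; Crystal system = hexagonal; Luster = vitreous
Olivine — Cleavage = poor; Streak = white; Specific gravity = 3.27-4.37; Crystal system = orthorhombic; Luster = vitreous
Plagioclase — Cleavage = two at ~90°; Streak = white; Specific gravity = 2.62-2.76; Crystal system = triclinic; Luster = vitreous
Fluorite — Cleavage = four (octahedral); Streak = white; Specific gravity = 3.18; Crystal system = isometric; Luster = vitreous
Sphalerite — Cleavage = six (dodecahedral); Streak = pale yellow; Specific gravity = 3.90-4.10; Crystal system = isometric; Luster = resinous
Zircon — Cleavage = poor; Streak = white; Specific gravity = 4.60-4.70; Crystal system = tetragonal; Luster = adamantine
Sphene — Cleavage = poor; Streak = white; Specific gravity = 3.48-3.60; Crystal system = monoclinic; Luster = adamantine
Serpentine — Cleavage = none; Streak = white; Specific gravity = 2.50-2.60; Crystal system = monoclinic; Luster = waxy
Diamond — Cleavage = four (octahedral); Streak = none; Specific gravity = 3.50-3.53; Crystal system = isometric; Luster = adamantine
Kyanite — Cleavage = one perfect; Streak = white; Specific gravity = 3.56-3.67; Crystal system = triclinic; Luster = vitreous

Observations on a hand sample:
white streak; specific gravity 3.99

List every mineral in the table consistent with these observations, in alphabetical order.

White streak rules out Goethite, Sulfur, Malachite, Sphalerite, Diamond.
Specific gravity 3.99: leaves Corundum, Olivine.
Remaining candidates: Corundum, Olivine.

Corundum, Olivine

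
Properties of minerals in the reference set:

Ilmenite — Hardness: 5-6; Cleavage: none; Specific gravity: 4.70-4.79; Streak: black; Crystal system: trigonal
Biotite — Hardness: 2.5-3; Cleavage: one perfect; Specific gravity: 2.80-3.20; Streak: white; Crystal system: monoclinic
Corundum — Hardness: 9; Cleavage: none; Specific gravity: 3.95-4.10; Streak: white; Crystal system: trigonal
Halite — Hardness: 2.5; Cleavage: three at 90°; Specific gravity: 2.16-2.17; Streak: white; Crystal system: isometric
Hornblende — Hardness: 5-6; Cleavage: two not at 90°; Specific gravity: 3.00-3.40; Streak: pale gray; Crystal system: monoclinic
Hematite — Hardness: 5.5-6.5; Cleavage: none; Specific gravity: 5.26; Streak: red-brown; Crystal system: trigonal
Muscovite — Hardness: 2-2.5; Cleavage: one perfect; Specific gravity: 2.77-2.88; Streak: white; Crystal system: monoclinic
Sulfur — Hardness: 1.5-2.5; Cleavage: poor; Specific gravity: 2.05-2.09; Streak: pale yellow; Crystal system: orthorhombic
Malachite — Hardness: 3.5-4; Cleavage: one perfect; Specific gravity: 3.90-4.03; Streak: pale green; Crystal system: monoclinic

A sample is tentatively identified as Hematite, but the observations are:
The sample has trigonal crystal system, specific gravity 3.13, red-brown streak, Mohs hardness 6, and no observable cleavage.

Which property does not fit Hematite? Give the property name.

Trigonal crystal system: Hematite has trigonal system — within range.
Specific gravity 3.13: Hematite has SG 5.26 — does not match.
Red-brown streak: Hematite has red-brown streak — within range.
Mohs hardness 6: Hematite has hardness 5.5-6.5 — within range.
No observable cleavage: Hematite has cleavage none — within range.
Everything matches except the specific gravity.

specific gravity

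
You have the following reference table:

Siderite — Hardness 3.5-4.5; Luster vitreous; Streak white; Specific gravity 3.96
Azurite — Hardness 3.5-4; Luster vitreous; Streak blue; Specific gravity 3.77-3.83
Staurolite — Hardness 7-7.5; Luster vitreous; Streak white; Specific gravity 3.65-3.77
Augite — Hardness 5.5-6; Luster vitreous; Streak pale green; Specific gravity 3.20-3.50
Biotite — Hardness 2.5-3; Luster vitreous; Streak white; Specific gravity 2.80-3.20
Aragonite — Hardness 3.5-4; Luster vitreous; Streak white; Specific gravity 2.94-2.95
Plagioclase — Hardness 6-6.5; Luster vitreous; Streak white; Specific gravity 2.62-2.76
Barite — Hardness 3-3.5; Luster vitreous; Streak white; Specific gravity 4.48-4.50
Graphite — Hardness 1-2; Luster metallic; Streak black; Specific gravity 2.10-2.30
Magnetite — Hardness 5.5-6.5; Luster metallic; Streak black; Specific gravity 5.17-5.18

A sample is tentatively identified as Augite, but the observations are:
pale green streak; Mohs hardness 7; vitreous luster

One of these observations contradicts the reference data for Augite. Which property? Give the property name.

hardness

Pale green streak: Augite has pale green streak — matches.
Mohs hardness 7: Augite has hardness 5.5-6 — outside the reference range.
Vitreous luster: Augite has vitreous luster — matches.
Only the hardness is inconsistent.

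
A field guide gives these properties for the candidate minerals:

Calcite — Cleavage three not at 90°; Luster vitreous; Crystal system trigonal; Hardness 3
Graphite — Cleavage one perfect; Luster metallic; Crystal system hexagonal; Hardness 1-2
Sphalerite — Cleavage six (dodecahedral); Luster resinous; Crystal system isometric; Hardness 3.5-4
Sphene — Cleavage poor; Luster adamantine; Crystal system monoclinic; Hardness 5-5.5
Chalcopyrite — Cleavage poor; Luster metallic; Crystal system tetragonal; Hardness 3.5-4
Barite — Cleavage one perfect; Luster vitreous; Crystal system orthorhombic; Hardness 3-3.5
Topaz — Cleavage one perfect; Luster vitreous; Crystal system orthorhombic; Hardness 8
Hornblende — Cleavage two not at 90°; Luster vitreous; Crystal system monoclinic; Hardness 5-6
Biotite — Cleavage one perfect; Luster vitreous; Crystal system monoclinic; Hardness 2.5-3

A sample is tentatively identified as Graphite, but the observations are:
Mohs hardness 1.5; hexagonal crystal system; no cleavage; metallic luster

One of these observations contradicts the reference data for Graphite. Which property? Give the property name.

Mohs hardness 1.5: Graphite has hardness 1-2 — consistent.
Hexagonal crystal system: Graphite has hexagonal system — consistent.
No cleavage: Graphite has cleavage one perfect — outside the reference range.
Metallic luster: Graphite has metallic luster — consistent.
Only the cleavage is inconsistent.

cleavage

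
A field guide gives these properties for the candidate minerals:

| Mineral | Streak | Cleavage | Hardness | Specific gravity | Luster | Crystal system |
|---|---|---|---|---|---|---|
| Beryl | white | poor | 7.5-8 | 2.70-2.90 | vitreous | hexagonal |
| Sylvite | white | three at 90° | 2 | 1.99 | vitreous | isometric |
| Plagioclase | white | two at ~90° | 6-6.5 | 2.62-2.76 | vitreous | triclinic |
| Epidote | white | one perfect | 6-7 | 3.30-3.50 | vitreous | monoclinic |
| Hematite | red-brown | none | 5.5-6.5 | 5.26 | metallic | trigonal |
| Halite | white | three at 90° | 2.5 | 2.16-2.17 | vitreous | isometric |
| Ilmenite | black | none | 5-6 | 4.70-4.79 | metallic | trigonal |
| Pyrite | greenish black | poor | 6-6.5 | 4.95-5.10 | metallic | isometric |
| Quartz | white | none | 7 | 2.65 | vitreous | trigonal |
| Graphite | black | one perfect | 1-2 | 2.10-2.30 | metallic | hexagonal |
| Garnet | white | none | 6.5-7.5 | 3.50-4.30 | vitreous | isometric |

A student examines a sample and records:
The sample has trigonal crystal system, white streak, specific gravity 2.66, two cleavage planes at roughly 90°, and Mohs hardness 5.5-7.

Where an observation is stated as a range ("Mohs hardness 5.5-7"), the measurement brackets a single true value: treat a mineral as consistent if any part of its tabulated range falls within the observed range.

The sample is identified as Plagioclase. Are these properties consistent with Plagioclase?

Trigonal crystal system — Plagioclase has triclinic system; inconsistent.
White streak — matches Plagioclase (white streak).
Specific gravity 2.66 — matches Plagioclase (SG 2.62-2.76).
Two cleavage planes at roughly 90° — matches Plagioclase (cleavage two at ~90°).
Mohs hardness 5.5-7 — matches Plagioclase (hardness 6-6.5).
Crystal system alone is enough to reject Plagioclase.

No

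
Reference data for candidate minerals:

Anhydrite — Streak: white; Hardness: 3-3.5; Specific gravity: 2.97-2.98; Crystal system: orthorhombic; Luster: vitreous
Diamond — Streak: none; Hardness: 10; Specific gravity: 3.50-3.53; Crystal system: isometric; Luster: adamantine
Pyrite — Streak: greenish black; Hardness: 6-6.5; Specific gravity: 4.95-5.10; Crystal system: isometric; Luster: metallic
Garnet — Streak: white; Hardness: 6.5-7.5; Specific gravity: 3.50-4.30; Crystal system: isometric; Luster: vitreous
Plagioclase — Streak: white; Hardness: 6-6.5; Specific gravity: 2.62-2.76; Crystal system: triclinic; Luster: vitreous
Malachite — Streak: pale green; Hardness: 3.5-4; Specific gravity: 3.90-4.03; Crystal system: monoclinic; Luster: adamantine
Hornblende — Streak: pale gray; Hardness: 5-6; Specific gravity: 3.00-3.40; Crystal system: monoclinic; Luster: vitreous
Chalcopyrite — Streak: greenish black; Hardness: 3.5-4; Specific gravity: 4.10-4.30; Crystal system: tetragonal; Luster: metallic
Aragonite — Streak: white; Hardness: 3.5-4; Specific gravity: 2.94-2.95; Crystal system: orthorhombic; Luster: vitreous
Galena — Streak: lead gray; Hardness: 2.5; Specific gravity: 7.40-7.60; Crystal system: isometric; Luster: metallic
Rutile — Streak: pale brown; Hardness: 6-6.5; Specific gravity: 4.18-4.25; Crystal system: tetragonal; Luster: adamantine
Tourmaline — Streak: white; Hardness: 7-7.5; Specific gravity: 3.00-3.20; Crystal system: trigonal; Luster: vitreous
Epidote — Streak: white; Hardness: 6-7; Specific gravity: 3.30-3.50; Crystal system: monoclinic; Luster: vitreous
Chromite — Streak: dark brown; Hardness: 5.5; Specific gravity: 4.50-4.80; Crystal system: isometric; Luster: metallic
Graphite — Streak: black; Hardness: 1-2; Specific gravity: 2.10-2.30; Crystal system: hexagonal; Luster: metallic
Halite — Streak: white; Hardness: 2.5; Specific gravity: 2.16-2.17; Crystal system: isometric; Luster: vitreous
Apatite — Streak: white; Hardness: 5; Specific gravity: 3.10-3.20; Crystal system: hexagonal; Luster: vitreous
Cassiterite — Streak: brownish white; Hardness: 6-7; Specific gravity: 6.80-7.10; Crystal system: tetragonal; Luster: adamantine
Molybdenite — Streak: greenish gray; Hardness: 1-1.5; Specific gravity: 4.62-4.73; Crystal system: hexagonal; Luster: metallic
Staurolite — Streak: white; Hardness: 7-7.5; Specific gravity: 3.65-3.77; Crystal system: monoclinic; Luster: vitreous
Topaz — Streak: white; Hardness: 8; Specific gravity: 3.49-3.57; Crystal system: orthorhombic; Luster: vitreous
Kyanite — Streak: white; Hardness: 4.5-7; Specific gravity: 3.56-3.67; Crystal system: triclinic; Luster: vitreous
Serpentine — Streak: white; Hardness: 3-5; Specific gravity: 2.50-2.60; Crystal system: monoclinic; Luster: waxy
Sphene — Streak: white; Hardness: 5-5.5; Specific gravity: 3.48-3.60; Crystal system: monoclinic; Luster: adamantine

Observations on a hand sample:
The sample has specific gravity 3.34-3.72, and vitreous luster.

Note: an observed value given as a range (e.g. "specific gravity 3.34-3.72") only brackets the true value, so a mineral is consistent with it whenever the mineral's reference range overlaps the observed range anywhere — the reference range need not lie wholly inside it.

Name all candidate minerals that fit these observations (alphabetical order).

Epidote, Garnet, Hornblende, Kyanite, Staurolite, Topaz

Specific gravity 3.34-3.72 — only Diamond, Garnet, Hornblende, Epidote, Staurolite, Topaz, Kyanite, Sphene remain.
Vitreous luster rules out Diamond, Sphene.
Remaining candidates: Epidote, Garnet, Hornblende, Kyanite, Staurolite, Topaz.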